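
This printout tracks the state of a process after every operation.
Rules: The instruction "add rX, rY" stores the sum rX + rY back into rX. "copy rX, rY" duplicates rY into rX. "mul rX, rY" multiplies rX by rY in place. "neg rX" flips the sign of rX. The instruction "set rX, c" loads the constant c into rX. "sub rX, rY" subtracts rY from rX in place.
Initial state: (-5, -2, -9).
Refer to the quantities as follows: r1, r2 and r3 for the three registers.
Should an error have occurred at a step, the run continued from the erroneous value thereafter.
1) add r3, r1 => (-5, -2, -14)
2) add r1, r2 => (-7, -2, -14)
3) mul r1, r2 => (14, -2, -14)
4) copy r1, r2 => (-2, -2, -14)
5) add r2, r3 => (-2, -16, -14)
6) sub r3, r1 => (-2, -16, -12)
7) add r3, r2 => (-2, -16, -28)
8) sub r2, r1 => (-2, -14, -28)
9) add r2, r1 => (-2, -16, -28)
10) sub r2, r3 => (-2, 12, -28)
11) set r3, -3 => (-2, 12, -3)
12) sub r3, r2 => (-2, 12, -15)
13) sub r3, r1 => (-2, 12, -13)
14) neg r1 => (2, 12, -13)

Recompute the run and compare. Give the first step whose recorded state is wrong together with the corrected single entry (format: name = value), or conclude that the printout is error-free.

Recomputing the run from the initial state:
step 1: r1 = -5, r2 = -2, r3 = -14
step 2: r1 = -7, r2 = -2, r3 = -14
step 3: r1 = 14, r2 = -2, r3 = -14
step 4: r1 = -2, r2 = -2, r3 = -14
step 5: r1 = -2, r2 = -16, r3 = -14
step 6: r1 = -2, r2 = -16, r3 = -12
step 7: r1 = -2, r2 = -16, r3 = -28
step 8: r1 = -2, r2 = -14, r3 = -28
step 9: r1 = -2, r2 = -16, r3 = -28
step 10: r1 = -2, r2 = 12, r3 = -28
step 11: r1 = -2, r2 = 12, r3 = -3
step 12: r1 = -2, r2 = 12, r3 = -15
step 13: r1 = -2, r2 = 12, r3 = -13
step 14: r1 = 2, r2 = 12, r3 = -13
This matches the printout at every step.

no error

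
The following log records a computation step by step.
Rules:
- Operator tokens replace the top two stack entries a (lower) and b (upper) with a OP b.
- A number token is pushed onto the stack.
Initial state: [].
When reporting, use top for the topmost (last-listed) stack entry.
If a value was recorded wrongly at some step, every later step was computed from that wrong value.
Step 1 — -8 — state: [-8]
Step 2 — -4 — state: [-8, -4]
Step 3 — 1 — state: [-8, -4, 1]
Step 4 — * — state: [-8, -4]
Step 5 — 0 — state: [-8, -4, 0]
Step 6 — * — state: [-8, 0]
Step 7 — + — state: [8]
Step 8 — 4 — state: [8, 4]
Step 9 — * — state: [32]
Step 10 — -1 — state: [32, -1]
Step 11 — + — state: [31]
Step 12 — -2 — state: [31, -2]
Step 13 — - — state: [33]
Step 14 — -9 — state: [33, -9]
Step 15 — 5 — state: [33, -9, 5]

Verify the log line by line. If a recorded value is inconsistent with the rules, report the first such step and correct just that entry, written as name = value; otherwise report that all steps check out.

step 7, top = -8

Recomputing the run from the initial state:
step 1: [-8]
step 2: [-8, -4]
step 3: [-8, -4, 1]
step 4: [-8, -4]
step 5: [-8, -4, 0]
step 6: [-8, 0]
step 7: [-8]
step 8: [-8, 4]
step 9: [-32]
step 10: [-32, -1]
step 11: [-33]
step 12: [-33, -2]
step 13: [-31]
step 14: [-31, -9]
step 15: [-31, -9, 5]
The first disagreement with the log is at step 7, where the value should be top = -8.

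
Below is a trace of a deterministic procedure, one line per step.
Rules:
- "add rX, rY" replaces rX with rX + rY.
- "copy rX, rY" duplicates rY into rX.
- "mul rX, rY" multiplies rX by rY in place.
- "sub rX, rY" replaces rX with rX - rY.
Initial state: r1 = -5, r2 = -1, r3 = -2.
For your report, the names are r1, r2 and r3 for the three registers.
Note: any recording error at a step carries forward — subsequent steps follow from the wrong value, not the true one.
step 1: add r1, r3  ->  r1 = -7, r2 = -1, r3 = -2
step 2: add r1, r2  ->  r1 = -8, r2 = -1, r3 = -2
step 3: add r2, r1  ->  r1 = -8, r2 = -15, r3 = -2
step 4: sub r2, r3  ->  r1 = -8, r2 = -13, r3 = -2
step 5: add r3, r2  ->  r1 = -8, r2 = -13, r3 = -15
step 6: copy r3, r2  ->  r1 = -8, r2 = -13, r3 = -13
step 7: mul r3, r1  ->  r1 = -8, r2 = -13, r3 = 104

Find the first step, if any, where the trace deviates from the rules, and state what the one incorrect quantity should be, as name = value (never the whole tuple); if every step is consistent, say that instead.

Step 1: r1 = -5 + -2 = -7 — exactly as logged.
Step 2: r1 = -7 + -1 = -8 — verified.
Step 3: r2 = -1 + -8 = -9 — this is not what the trace shows.
First incorrect step: 3; the correct value is r2 = -9.

step 3, r2 = -9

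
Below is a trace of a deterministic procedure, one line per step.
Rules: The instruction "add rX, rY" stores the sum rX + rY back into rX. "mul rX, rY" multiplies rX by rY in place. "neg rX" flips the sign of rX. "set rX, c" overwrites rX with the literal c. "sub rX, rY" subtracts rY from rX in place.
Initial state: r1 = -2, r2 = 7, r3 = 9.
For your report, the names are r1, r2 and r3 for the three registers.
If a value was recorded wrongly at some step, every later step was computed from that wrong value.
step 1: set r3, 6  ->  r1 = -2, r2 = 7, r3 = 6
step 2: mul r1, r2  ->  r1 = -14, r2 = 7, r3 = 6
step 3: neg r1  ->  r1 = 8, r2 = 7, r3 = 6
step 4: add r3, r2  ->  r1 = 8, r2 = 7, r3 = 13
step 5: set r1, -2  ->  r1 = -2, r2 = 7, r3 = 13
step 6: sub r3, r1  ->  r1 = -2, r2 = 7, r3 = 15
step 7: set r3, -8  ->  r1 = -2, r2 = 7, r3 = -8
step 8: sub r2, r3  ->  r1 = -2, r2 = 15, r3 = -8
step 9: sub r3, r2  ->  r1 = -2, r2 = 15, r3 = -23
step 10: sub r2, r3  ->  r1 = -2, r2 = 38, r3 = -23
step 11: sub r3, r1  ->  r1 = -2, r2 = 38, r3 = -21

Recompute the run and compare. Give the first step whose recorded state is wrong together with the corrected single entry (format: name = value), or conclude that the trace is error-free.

step 3, r1 = 14

1. r3 = 6 (confirmed correct)
2. r1 = -2 * 7 = -14 (matches)
3. r1 = -(-14) = 14 (not what was recorded)
Conclusion: step 3 carries the first error; the entry should be r1 = 14.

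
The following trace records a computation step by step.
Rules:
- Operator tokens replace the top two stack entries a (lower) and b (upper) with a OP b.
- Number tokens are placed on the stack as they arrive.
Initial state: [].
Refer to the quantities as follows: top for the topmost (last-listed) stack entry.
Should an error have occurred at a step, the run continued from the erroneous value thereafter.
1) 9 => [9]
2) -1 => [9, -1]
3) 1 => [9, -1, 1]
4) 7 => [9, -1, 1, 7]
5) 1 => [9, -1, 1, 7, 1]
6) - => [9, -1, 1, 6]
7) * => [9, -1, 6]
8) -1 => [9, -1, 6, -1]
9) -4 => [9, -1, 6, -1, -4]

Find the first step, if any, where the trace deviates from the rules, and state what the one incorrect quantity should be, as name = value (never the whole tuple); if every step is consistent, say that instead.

no error

Recomputing the run from the initial state:
step 1: [9]
step 2: [9, -1]
step 3: [9, -1, 1]
step 4: [9, -1, 1, 7]
step 5: [9, -1, 1, 7, 1]
step 6: [9, -1, 1, 6]
step 7: [9, -1, 6]
step 8: [9, -1, 6, -1]
step 9: [9, -1, 6, -1, -4]
This matches the trace at every step.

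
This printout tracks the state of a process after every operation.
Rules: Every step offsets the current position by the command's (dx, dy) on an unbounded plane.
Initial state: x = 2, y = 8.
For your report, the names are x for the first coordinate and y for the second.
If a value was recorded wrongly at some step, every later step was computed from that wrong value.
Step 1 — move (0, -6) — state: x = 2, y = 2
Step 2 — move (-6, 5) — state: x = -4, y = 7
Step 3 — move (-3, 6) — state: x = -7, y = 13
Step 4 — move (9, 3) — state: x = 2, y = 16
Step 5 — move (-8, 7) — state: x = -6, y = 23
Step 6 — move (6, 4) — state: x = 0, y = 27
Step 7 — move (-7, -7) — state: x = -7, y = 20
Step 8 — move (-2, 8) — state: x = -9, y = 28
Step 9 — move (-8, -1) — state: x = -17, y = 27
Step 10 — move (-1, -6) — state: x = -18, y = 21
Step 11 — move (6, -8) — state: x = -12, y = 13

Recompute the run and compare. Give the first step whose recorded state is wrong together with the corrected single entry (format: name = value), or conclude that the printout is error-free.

Recomputing the run from the initial state:
step 1: x = 2, y = 2
step 2: x = -4, y = 7
step 3: x = -7, y = 13
step 4: x = 2, y = 16
step 5: x = -6, y = 23
step 6: x = 0, y = 27
step 7: x = -7, y = 20
step 8: x = -9, y = 28
step 9: x = -17, y = 27
step 10: x = -18, y = 21
step 11: x = -12, y = 13
This matches the printout at every step.

no error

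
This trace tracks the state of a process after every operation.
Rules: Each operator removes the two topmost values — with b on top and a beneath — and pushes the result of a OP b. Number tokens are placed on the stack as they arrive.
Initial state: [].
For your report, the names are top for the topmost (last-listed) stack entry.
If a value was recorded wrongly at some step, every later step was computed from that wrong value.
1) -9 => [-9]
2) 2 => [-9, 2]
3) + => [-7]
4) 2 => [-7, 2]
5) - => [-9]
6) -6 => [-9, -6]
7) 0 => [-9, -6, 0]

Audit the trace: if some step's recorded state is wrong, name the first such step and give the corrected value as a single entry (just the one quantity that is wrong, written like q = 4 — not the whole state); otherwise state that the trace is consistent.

no error

Recomputing the run from the initial state:
step 1: [-9]
step 2: [-9, 2]
step 3: [-7]
step 4: [-7, 2]
step 5: [-9]
step 6: [-9, -6]
step 7: [-9, -6, 0]
This matches the trace at every step.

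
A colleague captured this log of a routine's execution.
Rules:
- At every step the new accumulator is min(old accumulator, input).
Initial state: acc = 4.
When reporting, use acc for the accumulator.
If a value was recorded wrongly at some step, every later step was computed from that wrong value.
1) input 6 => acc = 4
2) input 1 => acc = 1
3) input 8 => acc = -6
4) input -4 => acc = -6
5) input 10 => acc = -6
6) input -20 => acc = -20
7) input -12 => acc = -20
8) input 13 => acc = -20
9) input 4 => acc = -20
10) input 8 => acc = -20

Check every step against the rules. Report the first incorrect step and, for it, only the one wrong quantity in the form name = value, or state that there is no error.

step 3, acc = 1

1. acc = min(4, 6) = 4 (consistent with the log)
2. acc = min(4, 1) = 1 (matches)
3. acc = min(1, 8) = 1 (the recorded entry deviates here)
That makes step 3 the first incorrect line — acc = 1 is what it should show.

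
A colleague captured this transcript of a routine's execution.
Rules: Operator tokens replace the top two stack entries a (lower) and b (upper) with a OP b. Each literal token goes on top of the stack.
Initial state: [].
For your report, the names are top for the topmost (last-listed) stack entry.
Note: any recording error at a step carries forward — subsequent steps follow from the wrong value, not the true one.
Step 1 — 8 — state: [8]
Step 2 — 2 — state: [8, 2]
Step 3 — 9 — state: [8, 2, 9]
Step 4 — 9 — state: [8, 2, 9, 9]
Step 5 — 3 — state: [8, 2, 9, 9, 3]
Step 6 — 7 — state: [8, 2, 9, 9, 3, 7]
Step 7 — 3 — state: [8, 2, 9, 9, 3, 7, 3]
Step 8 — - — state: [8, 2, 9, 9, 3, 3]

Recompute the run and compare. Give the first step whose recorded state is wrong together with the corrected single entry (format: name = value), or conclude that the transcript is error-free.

step 8, top = 4

1. push 8: top = 8 (no discrepancy)
2. push 2: top = 2 (consistent with the transcript)
3. push 9: top = 9 (consistent with the transcript)
4. push 9: top = 9 (verified)
5. push 3: top = 3 (checks out)
6. push 7: top = 7 (no discrepancy)
7. push 3: top = 3 (agrees with the transcript)
8. 7 - 3 = 4 (first mismatch against the transcript)
Step 8 is the first one off; corrected, top = 4.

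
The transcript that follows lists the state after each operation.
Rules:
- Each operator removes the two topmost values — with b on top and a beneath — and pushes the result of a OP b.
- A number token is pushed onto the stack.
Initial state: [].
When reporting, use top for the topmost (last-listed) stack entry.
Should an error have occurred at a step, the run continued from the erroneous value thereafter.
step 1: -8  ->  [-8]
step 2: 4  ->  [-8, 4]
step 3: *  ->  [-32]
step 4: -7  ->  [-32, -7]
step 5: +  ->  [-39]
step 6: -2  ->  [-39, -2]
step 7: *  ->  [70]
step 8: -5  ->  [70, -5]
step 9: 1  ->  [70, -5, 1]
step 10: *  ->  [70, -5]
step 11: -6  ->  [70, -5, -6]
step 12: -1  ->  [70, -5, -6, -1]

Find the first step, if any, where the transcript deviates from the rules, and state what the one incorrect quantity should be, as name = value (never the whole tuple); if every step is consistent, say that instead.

Step 1: push -8: top = -8 — consistent with the transcript.
Step 2: push 4: top = 4 — consistent with the transcript.
Step 3: -8 * 4 = -32 — no discrepancy.
Step 4: push -7: top = -7 — no discrepancy.
Step 5: -32 + -7 = -39 — no discrepancy.
Step 6: push -2: top = -2 — same as recorded.
Step 7: -39 * -2 = 78 — the transcript has a different value.
Step 7 is the first one off; corrected, top = 78.

step 7, top = 78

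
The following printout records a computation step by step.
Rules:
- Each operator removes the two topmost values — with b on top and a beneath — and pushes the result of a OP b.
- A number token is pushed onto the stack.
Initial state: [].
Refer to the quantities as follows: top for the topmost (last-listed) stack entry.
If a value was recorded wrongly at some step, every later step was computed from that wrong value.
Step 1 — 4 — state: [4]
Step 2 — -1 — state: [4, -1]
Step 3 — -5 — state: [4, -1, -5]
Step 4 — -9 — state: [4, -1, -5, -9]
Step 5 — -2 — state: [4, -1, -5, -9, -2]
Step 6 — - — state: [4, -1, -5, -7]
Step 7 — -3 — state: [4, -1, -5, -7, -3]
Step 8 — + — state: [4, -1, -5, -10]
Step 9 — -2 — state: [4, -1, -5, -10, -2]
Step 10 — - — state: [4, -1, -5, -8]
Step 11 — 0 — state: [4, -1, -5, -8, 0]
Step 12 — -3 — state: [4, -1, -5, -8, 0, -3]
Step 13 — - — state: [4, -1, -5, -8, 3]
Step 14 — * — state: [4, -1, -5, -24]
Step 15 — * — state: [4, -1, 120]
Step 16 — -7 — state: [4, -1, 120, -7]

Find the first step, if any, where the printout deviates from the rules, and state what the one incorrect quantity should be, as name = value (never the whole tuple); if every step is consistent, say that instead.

no error

step 1: push 4: top = 4 -> checks out
step 2: push -1: top = -1 -> exactly as logged
step 3: push -5: top = -5 -> matches
step 4: push -9: top = -9 -> consistent with the printout
step 5: push -2: top = -2 -> matches
step 6: -9 - -2 = -7 -> in agreement
step 7: push -3: top = -3 -> confirmed correct
step 8: -7 + -3 = -10 -> checks out
step 9: push -2: top = -2 -> confirmed correct
step 10: -10 - -2 = -8 -> in agreement
step 11: push 0: top = 0 -> in agreement
step 12: push -3: top = -3 -> in agreement
step 13: 0 - -3 = 3 -> matches
step 14: -8 * 3 = -24 -> in agreement
step 15: -5 * -24 = 120 -> matches
step 16: push -7: top = -7 -> verified
Every step is consistent.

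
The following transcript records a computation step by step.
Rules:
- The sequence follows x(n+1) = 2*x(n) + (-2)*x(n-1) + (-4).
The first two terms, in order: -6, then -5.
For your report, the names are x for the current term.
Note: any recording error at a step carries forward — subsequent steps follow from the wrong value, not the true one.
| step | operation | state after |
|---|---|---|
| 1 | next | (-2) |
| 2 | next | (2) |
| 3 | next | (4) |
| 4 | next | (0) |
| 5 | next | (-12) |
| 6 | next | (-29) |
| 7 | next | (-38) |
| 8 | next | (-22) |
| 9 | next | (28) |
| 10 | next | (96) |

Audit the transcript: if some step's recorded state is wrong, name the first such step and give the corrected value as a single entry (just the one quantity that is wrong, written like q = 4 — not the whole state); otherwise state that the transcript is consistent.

1. x = 2*(-5) + (-2)*(-6) + (-4) = -2 (exactly as logged)
2. x = 2*(-2) + (-2)*(-5) + (-4) = 2 (exactly as logged)
3. x = 2*(2) + (-2)*(-2) + (-4) = 4 (matches)
4. x = 2*(4) + (-2)*(2) + (-4) = 0 (agrees with the transcript)
5. x = 2*(0) + (-2)*(4) + (-4) = -12 (in agreement)
6. x = 2*(-12) + (-2)*(0) + (-4) = -28 (the entry is off here)
First deviation found at step 6; the corrected entry is x = -28.

step 6, x = -28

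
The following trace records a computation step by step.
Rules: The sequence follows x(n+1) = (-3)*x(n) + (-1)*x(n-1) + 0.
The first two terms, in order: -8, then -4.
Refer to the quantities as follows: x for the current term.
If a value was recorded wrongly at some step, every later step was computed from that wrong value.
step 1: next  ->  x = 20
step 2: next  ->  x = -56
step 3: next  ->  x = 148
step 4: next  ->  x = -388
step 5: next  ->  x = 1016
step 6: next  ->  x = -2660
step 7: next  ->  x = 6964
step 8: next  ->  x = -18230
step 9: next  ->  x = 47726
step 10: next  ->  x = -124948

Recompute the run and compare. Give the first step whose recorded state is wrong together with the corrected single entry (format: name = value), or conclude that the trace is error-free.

Step 1: x = -3*(-4) + (-1)*(-8) + (0) = 20 — same as recorded.
Step 2: x = -3*(20) + (-1)*(-4) + (0) = -56 — verified.
Step 3: x = -3*(-56) + (-1)*(20) + (0) = 148 — no discrepancy.
Step 4: x = -3*(148) + (-1)*(-56) + (0) = -388 — matches.
Step 5: x = -3*(-388) + (-1)*(148) + (0) = 1016 — no discrepancy.
Step 6: x = -3*(1016) + (-1)*(-388) + (0) = -2660 — consistent with the trace.
Step 7: x = -3*(-2660) + (-1)*(1016) + (0) = 6964 — exactly as logged.
Step 8: x = -3*(6964) + (-1)*(-2660) + (0) = -18232 — a discrepancy with the trace.
That makes step 8 the first incorrect line — x = -18232 is what it should show.

step 8, x = -18232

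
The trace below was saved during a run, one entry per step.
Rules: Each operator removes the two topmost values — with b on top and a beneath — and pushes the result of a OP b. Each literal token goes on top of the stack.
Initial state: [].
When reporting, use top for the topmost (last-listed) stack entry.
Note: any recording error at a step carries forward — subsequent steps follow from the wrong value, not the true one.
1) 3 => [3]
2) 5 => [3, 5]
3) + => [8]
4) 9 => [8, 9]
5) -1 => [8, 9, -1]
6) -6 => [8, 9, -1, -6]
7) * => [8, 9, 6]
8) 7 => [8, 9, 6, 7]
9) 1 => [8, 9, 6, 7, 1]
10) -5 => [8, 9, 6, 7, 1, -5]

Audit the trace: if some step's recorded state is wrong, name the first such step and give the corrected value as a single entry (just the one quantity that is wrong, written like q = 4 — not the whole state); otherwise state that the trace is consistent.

no error

1. push 3: top = 3 (exactly as logged)
2. push 5: top = 5 (confirmed correct)
3. 3 + 5 = 8 (exactly as logged)
4. push 9: top = 9 (agrees with the trace)
5. push -1: top = -1 (in agreement)
6. push -6: top = -6 (in agreement)
7. -1 * -6 = 6 (verified)
8. push 7: top = 7 (verified)
9. push 1: top = 1 (confirmed correct)
10. push -5: top = -5 (verified)
Every step is consistent.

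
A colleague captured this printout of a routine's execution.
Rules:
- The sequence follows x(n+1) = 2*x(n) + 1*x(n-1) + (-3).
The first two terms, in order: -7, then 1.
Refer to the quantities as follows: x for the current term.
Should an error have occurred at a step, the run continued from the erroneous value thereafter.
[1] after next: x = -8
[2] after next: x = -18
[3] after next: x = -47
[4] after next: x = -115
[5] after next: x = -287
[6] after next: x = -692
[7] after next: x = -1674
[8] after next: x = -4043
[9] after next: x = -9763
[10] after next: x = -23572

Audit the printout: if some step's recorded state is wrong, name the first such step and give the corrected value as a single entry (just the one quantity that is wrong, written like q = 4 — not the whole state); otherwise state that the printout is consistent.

Recomputing the run from the initial state:
step 1: x = -8
step 2: x = -18
step 3: x = -47
step 4: x = -115
step 5: x = -280
step 6: x = -678
step 7: x = -1639
step 8: x = -3959
step 9: x = -9560
step 10: x = -23082
The first disagreement with the printout is at step 5, where the value should be x = -280.

step 5, x = -280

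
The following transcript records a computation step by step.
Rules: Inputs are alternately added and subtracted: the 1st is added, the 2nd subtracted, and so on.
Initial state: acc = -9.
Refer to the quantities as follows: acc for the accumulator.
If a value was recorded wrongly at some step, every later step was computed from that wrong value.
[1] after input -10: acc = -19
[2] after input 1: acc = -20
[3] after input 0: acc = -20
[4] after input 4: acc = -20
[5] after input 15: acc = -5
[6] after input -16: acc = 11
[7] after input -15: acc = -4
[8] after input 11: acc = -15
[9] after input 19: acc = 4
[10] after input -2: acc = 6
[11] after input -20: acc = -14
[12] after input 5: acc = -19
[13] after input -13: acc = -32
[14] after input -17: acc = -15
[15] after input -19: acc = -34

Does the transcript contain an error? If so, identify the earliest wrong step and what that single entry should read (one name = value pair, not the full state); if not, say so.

step 1: acc = -9 + -10 = -19 -> matches
step 2: acc = -19 - 1 = -20 -> confirmed correct
step 3: acc = -20 + 0 = -20 -> verified
step 4: acc = -20 - 4 = -24 -> this is not what the transcript shows
Step 4 is the first one off; corrected, acc = -24.

step 4, acc = -24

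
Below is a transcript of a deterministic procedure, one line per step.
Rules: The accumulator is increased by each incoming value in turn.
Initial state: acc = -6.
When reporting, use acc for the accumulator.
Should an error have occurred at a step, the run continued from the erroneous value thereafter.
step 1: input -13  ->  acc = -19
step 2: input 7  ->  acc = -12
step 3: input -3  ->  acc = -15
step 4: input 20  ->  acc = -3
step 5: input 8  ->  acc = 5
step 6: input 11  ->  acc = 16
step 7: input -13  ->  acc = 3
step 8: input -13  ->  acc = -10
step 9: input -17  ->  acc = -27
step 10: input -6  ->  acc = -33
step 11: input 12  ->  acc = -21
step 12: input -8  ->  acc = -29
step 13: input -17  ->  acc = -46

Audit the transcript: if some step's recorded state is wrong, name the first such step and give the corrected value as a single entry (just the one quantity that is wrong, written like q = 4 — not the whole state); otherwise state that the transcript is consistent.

step 4, acc = 5

step 1: acc = -6 + -13 = -19 -> no discrepancy
step 2: acc = -19 + 7 = -12 -> agrees with the transcript
step 3: acc = -12 + -3 = -15 -> exactly as logged
step 4: acc = -15 + 20 = 5 -> the transcript has a different value
First deviation found at step 4; the corrected entry is acc = 5.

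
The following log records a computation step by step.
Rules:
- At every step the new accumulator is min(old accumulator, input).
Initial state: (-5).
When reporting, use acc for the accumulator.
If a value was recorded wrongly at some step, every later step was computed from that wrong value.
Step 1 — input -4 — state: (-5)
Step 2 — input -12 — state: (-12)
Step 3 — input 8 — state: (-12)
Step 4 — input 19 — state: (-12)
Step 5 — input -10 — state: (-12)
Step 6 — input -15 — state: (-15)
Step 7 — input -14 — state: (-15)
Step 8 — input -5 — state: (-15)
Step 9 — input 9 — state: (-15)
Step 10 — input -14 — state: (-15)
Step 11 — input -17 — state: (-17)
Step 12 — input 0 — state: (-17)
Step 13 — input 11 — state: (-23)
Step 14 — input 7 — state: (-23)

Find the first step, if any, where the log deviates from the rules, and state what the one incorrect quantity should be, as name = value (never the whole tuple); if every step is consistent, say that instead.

step 13, acc = -17

Step 1: acc = min(-5, -4) = -5 — checks out.
Step 2: acc = min(-5, -12) = -12 — consistent with the log.
Step 3: acc = min(-12, 8) = -12 — agrees with the log.
Step 4: acc = min(-12, 19) = -12 — confirmed correct.
Step 5: acc = min(-12, -10) = -12 — agrees with the log.
Step 6: acc = min(-12, -15) = -15 — agrees with the log.
Step 7: acc = min(-15, -14) = -15 — confirmed correct.
Step 8: acc = min(-15, -5) = -15 — no discrepancy.
Step 9: acc = min(-15, 9) = -15 — agrees with the log.
Step 10: acc = min(-15, -14) = -15 — same as recorded.
Step 11: acc = min(-15, -17) = -17 — confirmed correct.
Step 12: acc = min(-17, 0) = -17 — checks out.
Step 13: acc = min(-17, 11) = -17 — first mismatch against the log.
The audit stops at step 13: the recorded entry is wrong and should be acc = -17.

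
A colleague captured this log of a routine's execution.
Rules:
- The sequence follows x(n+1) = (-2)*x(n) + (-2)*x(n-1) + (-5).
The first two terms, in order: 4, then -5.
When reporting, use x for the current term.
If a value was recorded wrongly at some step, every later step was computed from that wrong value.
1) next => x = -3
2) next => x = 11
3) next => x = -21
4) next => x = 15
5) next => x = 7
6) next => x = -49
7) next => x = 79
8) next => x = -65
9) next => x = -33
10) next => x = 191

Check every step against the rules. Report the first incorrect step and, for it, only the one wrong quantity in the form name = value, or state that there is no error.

1. x = -2*(-5) + (-2)*(4) + (-5) = -3 (in agreement)
2. x = -2*(-3) + (-2)*(-5) + (-5) = 11 (verified)
3. x = -2*(11) + (-2)*(-3) + (-5) = -21 (exactly as logged)
4. x = -2*(-21) + (-2)*(11) + (-5) = 15 (in agreement)
5. x = -2*(15) + (-2)*(-21) + (-5) = 7 (exactly as logged)
6. x = -2*(7) + (-2)*(15) + (-5) = -49 (exactly as logged)
7. x = -2*(-49) + (-2)*(7) + (-5) = 79 (no discrepancy)
8. x = -2*(79) + (-2)*(-49) + (-5) = -65 (agrees with the log)
9. x = -2*(-65) + (-2)*(79) + (-5) = -33 (same as recorded)
10. x = -2*(-33) + (-2)*(-65) + (-5) = 191 (verified)
All steps check out; nothing to correct.

no error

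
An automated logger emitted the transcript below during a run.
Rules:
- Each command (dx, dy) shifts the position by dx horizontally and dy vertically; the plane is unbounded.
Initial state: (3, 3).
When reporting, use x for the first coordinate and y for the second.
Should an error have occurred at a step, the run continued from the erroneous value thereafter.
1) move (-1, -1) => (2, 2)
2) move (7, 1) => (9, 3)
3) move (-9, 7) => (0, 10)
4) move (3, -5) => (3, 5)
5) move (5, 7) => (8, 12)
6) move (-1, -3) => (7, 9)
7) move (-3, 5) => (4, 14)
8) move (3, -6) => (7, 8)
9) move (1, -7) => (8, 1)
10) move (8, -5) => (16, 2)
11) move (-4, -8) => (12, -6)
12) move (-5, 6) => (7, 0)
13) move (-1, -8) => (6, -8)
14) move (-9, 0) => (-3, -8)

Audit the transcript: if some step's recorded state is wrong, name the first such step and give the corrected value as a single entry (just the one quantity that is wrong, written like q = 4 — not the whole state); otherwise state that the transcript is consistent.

step 10, y = -4

Recomputing the run from the initial state:
step 1: x = 2, y = 2
step 2: x = 9, y = 3
step 3: x = 0, y = 10
step 4: x = 3, y = 5
step 5: x = 8, y = 12
step 6: x = 7, y = 9
step 7: x = 4, y = 14
step 8: x = 7, y = 8
step 9: x = 8, y = 1
step 10: x = 16, y = -4
step 11: x = 12, y = -12
step 12: x = 7, y = -6
step 13: x = 6, y = -14
step 14: x = -3, y = -14
The first disagreement with the transcript is at step 10, where the value should be y = -4.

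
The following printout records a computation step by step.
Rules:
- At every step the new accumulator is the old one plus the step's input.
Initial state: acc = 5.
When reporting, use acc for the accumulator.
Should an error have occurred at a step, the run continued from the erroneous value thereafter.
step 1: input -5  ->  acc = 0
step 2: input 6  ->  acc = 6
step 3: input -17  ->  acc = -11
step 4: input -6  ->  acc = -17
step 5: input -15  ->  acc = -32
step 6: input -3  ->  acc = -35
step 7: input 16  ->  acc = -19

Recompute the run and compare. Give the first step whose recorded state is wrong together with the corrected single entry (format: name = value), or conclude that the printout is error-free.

no error

Recomputing the run from the initial state:
step 1: acc = 0
step 2: acc = 6
step 3: acc = -11
step 4: acc = -17
step 5: acc = -32
step 6: acc = -35
step 7: acc = -19
This matches the printout at every step.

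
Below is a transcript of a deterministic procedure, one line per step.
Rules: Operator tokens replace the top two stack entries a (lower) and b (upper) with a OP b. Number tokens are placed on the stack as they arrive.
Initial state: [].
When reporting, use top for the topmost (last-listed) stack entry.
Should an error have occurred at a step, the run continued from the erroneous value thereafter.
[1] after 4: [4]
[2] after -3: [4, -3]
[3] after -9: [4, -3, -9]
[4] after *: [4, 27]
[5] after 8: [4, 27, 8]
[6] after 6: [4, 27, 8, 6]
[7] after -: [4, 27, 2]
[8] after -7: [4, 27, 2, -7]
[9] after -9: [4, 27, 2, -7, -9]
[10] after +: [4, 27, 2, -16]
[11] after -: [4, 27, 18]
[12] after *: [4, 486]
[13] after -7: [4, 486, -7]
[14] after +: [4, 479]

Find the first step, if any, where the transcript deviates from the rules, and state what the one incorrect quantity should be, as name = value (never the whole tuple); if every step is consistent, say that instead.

no error

1. push 4: top = 4 (consistent with the transcript)
2. push -3: top = -3 (confirmed correct)
3. push -9: top = -9 (verified)
4. -3 * -9 = 27 (no discrepancy)
5. push 8: top = 8 (matches)
6. push 6: top = 6 (in agreement)
7. 8 - 6 = 2 (same as recorded)
8. push -7: top = -7 (confirmed correct)
9. push -9: top = -9 (agrees with the transcript)
10. -7 + -9 = -16 (no discrepancy)
11. 2 - -16 = 18 (matches)
12. 27 * 18 = 486 (exactly as logged)
13. push -7: top = -7 (same as recorded)
14. 486 + -7 = 479 (verified)
All entries verified; no error found.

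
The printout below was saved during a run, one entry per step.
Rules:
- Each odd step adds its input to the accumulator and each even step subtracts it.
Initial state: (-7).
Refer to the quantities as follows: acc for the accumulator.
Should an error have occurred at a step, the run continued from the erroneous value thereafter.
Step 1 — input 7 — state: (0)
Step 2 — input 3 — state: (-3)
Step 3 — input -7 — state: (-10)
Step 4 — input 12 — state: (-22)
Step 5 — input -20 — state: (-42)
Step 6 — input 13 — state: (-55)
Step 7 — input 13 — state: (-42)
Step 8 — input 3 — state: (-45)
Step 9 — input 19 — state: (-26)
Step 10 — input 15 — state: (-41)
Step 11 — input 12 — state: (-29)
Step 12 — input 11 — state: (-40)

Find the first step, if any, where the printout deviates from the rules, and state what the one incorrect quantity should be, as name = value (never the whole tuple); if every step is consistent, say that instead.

no error

1. acc = -7 + 7 = 0 (no discrepancy)
2. acc = 0 - 3 = -3 (matches)
3. acc = -3 + -7 = -10 (checks out)
4. acc = -10 - 12 = -22 (in agreement)
5. acc = -22 + -20 = -42 (in agreement)
6. acc = -42 - 13 = -55 (exactly as logged)
7. acc = -55 + 13 = -42 (checks out)
8. acc = -42 - 3 = -45 (in agreement)
9. acc = -45 + 19 = -26 (consistent with the printout)
10. acc = -26 - 15 = -41 (matches)
11. acc = -41 + 12 = -29 (same as recorded)
12. acc = -29 - 11 = -40 (matches)
The recomputation confirms every line.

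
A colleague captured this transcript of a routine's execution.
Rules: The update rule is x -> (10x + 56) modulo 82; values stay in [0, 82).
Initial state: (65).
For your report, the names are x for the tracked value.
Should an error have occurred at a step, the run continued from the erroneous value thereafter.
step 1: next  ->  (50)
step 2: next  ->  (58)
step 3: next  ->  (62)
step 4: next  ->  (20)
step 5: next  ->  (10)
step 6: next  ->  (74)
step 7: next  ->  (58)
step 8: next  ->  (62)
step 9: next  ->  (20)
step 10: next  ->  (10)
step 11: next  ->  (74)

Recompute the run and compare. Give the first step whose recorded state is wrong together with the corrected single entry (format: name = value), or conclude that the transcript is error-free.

Recomputing the run from the initial state:
step 1: x = 50
step 2: x = 64
step 3: x = 40
step 4: x = 46
step 5: x = 24
step 6: x = 50
step 7: x = 64
step 8: x = 40
step 9: x = 46
step 10: x = 24
step 11: x = 50
The first disagreement with the transcript is at step 2, where the value should be x = 64.

step 2, x = 64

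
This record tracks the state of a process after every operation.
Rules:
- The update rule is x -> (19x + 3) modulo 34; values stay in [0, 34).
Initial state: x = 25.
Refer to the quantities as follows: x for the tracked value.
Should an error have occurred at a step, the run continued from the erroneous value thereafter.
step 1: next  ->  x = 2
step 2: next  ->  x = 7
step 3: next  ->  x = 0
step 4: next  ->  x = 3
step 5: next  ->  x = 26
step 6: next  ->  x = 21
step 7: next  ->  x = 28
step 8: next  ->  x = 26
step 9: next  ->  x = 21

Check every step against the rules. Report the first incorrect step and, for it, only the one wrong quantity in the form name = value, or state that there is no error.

step 8, x = 25

Recomputing the run from the initial state:
step 1: x = 2
step 2: x = 7
step 3: x = 0
step 4: x = 3
step 5: x = 26
step 6: x = 21
step 7: x = 28
step 8: x = 25
step 9: x = 2
The first disagreement with the record is at step 8, where the value should be x = 25.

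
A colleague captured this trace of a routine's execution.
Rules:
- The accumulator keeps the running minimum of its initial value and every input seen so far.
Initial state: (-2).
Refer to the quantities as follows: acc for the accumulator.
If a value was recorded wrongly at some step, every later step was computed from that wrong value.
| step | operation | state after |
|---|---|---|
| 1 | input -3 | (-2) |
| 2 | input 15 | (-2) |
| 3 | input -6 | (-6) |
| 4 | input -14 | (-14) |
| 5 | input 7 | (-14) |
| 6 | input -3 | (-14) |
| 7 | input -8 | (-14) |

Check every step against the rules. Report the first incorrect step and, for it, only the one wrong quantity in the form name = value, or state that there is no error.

Recomputing the run from the initial state:
step 1: acc = -3
step 2: acc = -3
step 3: acc = -6
step 4: acc = -14
step 5: acc = -14
step 6: acc = -14
step 7: acc = -14
The first disagreement with the trace is at step 1, where the value should be acc = -3.

step 1, acc = -3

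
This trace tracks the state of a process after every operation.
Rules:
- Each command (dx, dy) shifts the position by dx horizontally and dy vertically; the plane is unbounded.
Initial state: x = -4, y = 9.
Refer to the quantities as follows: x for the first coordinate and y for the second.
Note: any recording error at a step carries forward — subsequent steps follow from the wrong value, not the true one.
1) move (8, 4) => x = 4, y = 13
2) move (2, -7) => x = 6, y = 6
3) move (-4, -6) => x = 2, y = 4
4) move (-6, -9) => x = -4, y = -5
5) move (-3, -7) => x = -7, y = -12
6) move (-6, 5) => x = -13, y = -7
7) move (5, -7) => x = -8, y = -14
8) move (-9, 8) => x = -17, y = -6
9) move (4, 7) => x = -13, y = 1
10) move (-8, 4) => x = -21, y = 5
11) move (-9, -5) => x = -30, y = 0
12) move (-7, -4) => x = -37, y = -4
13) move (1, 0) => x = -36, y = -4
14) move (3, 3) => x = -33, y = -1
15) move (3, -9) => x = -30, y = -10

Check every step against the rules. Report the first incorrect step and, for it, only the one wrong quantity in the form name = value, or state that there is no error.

step 3, y = 0

step 1: x = -4 + (8) = 4, y = 9 + (4) = 13 -> confirmed correct
step 2: x = 4 + (2) = 6, y = 13 + (-7) = 6 -> agrees with the trace
step 3: x = 6 + (-4) = 2, y = 6 + (-6) = 0 -> the trace disagrees here
The audit stops at step 3: the recorded entry is wrong and should be y = 0.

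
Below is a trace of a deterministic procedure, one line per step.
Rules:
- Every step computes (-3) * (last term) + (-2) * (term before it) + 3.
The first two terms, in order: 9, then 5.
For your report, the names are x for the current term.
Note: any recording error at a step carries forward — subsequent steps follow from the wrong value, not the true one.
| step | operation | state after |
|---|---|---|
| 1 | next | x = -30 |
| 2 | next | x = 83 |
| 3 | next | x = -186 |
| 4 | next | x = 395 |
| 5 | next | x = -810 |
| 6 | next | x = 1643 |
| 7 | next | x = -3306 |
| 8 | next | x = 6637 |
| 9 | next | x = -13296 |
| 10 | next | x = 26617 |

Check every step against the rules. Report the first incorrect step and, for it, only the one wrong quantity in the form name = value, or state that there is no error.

Step 1: x = -3*(5) + (-2)*(9) + (3) = -30 — verified.
Step 2: x = -3*(-30) + (-2)*(5) + (3) = 83 — no discrepancy.
Step 3: x = -3*(83) + (-2)*(-30) + (3) = -186 — checks out.
Step 4: x = -3*(-186) + (-2)*(83) + (3) = 395 — no discrepancy.
Step 5: x = -3*(395) + (-2)*(-186) + (3) = -810 — exactly as logged.
Step 6: x = -3*(-810) + (-2)*(395) + (3) = 1643 — exactly as logged.
Step 7: x = -3*(1643) + (-2)*(-810) + (3) = -3306 — matches.
Step 8: x = -3*(-3306) + (-2)*(1643) + (3) = 6635 — this is not what the trace shows.
That makes step 8 the first incorrect line — x = 6635 is what it should show.

step 8, x = 6635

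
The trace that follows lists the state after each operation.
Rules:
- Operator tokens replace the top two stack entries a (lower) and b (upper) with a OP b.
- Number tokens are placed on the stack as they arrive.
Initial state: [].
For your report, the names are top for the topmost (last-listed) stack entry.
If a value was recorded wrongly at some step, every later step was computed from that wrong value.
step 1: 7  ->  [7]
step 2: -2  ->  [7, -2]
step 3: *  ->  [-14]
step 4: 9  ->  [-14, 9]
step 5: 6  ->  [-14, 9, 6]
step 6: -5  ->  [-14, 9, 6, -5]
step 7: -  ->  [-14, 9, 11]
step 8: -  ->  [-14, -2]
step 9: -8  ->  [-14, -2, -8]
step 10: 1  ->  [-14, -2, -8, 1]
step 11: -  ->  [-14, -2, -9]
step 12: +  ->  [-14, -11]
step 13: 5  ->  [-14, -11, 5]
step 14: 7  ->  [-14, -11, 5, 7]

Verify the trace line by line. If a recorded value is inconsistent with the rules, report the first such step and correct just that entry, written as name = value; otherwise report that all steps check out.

step 1: push 7: top = 7 -> no discrepancy
step 2: push -2: top = -2 -> exactly as logged
step 3: 7 * -2 = -14 -> confirmed correct
step 4: push 9: top = 9 -> in agreement
step 5: push 6: top = 6 -> consistent with the trace
step 6: push -5: top = -5 -> confirmed correct
step 7: 6 - -5 = 11 -> verified
step 8: 9 - 11 = -2 -> checks out
step 9: push -8: top = -8 -> consistent with the trace
step 10: push 1: top = 1 -> agrees with the trace
step 11: -8 - 1 = -9 -> same as recorded
step 12: -2 + -9 = -11 -> matches
step 13: push 5: top = 5 -> consistent with the trace
step 14: push 7: top = 7 -> confirmed correct
All steps check out; nothing to correct.

no error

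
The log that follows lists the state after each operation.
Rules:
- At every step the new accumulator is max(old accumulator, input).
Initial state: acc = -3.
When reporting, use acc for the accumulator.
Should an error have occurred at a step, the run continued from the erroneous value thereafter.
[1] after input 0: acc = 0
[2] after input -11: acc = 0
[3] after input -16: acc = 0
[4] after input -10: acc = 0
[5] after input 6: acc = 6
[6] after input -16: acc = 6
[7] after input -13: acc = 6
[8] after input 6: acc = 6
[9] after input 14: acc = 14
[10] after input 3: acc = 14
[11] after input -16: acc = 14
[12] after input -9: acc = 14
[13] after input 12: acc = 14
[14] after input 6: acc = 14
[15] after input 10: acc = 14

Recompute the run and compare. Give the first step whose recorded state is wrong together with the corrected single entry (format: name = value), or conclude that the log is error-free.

no error

1. acc = max(-3, 0) = 0 (verified)
2. acc = max(0, -11) = 0 (verified)
3. acc = max(0, -16) = 0 (exactly as logged)
4. acc = max(0, -10) = 0 (agrees with the log)
5. acc = max(0, 6) = 6 (exactly as logged)
6. acc = max(6, -16) = 6 (same as recorded)
7. acc = max(6, -13) = 6 (confirmed correct)
8. acc = max(6, 6) = 6 (matches)
9. acc = max(6, 14) = 14 (in agreement)
10. acc = max(14, 3) = 14 (consistent with the log)
11. acc = max(14, -16) = 14 (verified)
12. acc = max(14, -9) = 14 (agrees with the log)
13. acc = max(14, 12) = 14 (matches)
14. acc = max(14, 6) = 14 (exactly as logged)
15. acc = max(14, 10) = 14 (verified)
Nothing is out of place; the run is error-free.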